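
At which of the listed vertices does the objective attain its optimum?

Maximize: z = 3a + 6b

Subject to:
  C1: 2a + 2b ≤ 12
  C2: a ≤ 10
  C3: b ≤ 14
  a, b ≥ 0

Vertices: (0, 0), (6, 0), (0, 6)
Evaluating z = 3a + 6b at each vertex:
  (0, 0): z = 0
  (6, 0): z = 18
  (0, 6): z = 36

The largest value is z = 36, attained at (0, 6).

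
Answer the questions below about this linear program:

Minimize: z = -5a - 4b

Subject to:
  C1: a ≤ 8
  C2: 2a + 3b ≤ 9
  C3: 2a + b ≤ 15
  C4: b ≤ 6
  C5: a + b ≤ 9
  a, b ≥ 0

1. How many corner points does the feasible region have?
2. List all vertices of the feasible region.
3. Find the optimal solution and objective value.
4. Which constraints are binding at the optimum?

1. 3
2. (0, 0), (4.5, 0), (0, 3)
3. a = 4.5, b = 0, z = -22.5
4. C2, b ≥ 0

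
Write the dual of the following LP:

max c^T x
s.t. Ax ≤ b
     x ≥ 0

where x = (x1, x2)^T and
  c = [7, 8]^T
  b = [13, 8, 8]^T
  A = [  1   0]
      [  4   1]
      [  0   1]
Minimize: z = 13y1 + 8y2 + 8y3

Subject to:
  C1: -y1 - 4y2 ≤ -7
  C2: -y2 - y3 ≤ -8
  y1, y2, y3 ≥ 0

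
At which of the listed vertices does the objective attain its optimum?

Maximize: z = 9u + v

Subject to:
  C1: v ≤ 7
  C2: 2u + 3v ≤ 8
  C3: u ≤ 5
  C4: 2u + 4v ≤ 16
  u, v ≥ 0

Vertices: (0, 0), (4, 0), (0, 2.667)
Evaluating z = 9u + v at each vertex:
  (0, 0): z = 0
  (4, 0): z = 36
  (0, 2.667): z = 2.667

The largest value is z = 36, attained at (4, 0).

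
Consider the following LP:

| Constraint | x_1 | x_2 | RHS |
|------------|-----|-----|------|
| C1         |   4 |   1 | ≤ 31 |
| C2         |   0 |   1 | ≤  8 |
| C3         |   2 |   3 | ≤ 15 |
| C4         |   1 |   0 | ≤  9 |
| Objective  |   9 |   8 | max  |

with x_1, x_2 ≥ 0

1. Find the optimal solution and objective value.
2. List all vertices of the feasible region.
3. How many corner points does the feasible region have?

1. x_1 = 7.5, x_2 = 0, z = 67.5
2. (0, 0), (7.5, 0), (0, 5)
3. 3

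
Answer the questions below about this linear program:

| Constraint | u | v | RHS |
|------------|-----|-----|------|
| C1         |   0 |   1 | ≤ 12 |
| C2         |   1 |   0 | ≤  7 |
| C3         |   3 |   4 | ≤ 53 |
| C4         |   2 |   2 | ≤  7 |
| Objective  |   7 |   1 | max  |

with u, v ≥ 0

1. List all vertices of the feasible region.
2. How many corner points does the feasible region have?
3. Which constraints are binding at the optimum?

1. (0, 0), (3.5, 0), (0, 3.5)
2. 3
3. C4, v ≥ 0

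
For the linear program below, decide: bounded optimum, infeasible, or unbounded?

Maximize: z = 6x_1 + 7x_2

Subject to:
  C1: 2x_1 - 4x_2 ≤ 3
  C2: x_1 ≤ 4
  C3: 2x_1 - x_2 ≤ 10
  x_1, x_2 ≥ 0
Feasible point: (0, 0) satisfies every constraint, so the LP is feasible.
Direction d = (0, 1): for each constraint row a, a·d ≤ 0 —
  (2)(0) + (-4)(1) = -4 ≤ 0
  (1)(0) + (0)(1) = 0 ≤ 0
  (2)(0) + (-1)(1) = -1 ≤ 0
and d ≥ 0, so (0, 0) + t·d stays feasible for every t ≥ 0. Along this ray z = 6x_1 + 7x_2 changes by 7 per unit t, so z → +∞.

Unbounded: there is a feasible ray along which z → +∞.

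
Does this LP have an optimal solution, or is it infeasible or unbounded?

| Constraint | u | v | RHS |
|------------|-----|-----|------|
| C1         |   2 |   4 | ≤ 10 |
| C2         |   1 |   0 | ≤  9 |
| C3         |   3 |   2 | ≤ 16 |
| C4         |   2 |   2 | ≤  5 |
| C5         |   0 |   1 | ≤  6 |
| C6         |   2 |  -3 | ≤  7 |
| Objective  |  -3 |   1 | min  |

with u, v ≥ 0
The point (2.5, 0) satisfies every constraint, so the LP is feasible; the constraints give u ≤ 9 and v ≤ 6, which with u, v ≥ 0 keep the feasible region inside a bounded box. A feasible, bounded LP attains a finite optimum at a vertex.

Evaluating z = -3u + v at each vertex:
  (0, 0): z = 0
  (2.5, 0): z = -7.5
  (0, 2.5): z = 2.5

Bounded optimum: z* = -7.5 at (2.5, 0).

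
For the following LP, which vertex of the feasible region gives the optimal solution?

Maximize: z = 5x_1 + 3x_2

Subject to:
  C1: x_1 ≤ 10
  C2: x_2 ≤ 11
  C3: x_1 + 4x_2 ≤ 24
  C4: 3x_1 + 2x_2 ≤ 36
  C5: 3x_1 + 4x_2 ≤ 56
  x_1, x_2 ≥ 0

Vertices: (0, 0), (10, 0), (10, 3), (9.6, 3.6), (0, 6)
Evaluating z = 5x_1 + 3x_2 at each vertex:
  (0, 0): z = 0
  (10, 0): z = 50
  (10, 3): z = 59
  (9.6, 3.6): z = 58.8
  (0, 6): z = 18

The largest value is z = 59, attained at (10, 3).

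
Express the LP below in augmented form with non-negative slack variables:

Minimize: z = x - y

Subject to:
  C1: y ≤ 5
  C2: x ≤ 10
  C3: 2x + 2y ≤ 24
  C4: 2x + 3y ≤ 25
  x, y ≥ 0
min z = x - y

s.t.
  y + s1 = 5
  x + s2 = 10
  2x + 2y + s3 = 24
  2x + 3y + s4 = 25
  x, y, s1, s2, s3, s4 ≥ 0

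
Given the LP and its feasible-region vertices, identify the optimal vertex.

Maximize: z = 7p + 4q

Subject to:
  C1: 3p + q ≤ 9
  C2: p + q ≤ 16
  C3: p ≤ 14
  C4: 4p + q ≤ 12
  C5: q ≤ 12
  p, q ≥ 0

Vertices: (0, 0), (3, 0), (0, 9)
Evaluating z = 7p + 4q at each vertex:
  (0, 0): z = 0
  (3, 0): z = 21
  (0, 9): z = 36

The largest value is z = 36, attained at (0, 9).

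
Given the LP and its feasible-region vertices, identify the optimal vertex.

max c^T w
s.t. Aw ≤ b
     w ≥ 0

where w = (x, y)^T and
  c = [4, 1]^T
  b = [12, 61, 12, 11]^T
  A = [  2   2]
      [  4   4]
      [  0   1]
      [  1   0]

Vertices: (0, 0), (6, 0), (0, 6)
(6, 0) with z = 24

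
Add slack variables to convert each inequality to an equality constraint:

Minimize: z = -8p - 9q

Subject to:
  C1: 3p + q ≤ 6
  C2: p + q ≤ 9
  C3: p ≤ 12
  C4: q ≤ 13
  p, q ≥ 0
min z = -8p - 9q

s.t.
  3p + q + s1 = 6
  p + q + s2 = 9
  p + s3 = 12
  q + s4 = 13
  p, q, s1, s2, s3, s4 ≥ 0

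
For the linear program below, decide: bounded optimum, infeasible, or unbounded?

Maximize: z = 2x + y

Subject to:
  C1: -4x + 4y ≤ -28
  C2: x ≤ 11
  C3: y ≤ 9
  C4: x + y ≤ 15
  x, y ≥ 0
The point (11, 4) satisfies every constraint, so the LP is feasible; the constraints give x ≤ 11 and y ≤ 9, which with x, y ≥ 0 keep the feasible region inside a bounded box. A feasible, bounded LP attains a finite optimum at a vertex.

Evaluating z = 2x + y at each vertex:
  (7, 0): z = 14
  (11, 0): z = 22
  (11, 4): z = 26

Feasible with finite optimum z* = 26 at (11, 4).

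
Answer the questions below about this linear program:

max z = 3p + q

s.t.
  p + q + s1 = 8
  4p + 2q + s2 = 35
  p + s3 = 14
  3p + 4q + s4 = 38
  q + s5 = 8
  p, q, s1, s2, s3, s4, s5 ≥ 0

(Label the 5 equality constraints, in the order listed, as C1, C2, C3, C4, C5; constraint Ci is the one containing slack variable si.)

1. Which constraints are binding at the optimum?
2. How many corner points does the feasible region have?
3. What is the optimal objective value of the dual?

1. C1, q ≥ 0
2. 3
3. 24 (by strong duality, equal to the primal optimum)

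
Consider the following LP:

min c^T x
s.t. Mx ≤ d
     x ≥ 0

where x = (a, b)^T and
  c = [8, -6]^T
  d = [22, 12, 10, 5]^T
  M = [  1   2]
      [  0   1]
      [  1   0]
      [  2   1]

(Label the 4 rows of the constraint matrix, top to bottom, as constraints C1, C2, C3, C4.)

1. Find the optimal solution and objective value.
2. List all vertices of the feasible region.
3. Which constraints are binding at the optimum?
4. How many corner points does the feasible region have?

1. a = 0, b = 5, z = -30
2. (0, 0), (2.5, 0), (0, 5)
3. C4, a ≥ 0
4. 3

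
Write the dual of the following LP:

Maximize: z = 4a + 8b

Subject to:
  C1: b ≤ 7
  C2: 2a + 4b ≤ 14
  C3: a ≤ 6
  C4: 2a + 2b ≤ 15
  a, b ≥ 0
Minimize: z = 7y1 + 14y2 + 6y3 + 15y4

Subject to:
  C1: -2y2 - y3 - 2y4 ≤ -4
  C2: -y1 - 4y2 - 2y4 ≤ -8
  y1, y2, y3, y4 ≥ 0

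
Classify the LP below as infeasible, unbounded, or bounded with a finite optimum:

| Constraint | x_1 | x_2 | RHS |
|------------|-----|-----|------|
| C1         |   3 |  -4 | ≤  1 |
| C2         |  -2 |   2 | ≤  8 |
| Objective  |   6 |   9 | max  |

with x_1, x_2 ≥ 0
Feasible point: (0, 0) satisfies every constraint, so the LP is feasible.
Direction d = (1, 1): for each constraint row a, a·d ≤ 0 —
  (3)(1) + (-4)(1) = -1 ≤ 0
  (-2)(1) + (2)(1) = 0 ≤ 0
and d ≥ 0, so (0, 0) + t·d stays feasible for every t ≥ 0. Along this ray z = 6x_1 + 9x_2 changes by 15 per unit t, so z → +∞.

Unbounded — the objective can increase without bound over the feasible region.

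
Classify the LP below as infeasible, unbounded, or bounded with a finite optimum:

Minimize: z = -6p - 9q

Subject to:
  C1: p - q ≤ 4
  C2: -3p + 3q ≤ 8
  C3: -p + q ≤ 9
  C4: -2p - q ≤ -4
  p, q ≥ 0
Feasible point: (2, 0) satisfies every constraint, so the LP is feasible.
Direction d = (1, 1): for each constraint row a, a·d ≤ 0 —
  (1)(1) + (-1)(1) = 0 ≤ 0
  (-3)(1) + (3)(1) = 0 ≤ 0
  (-1)(1) + (1)(1) = 0 ≤ 0
  (-2)(1) + (-1)(1) = -3 ≤ 0
and d ≥ 0, so (2, 0) + t·d stays feasible for every t ≥ 0. Along this ray z = -6p - 9q changes by -15 per unit t, so z → −∞.

Unbounded — the objective can decrease without bound over the feasible region.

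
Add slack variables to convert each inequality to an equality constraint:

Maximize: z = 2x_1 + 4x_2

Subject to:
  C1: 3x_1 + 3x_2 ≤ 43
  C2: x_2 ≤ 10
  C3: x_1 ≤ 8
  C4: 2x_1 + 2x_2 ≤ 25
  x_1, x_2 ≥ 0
max z = 2x_1 + 4x_2

s.t.
  3x_1 + 3x_2 + s1 = 43
  x_2 + s2 = 10
  x_1 + s3 = 8
  2x_1 + 2x_2 + s4 = 25
  x_1, x_2, s1, s2, s3, s4 ≥ 0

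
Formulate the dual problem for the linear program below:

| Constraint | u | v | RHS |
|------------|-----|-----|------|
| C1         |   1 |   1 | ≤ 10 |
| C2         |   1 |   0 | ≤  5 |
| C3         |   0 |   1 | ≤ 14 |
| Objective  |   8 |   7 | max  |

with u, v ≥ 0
Minimize: z = 10y1 + 5y2 + 14y3

Subject to:
  C1: -y1 - y2 ≤ -8
  C2: -y1 - y3 ≤ -7
  y1, y2, y3 ≥ 0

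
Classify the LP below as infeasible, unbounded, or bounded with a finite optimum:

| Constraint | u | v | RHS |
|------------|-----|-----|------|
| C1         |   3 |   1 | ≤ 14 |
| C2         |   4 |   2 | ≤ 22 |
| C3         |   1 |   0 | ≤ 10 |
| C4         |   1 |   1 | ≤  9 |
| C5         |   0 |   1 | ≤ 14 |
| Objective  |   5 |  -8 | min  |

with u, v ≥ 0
The point (0, 9) satisfies every constraint, so the LP is feasible; the constraints give u ≤ 10 and v ≤ 14, which with u, v ≥ 0 keep the feasible region inside a bounded box. A feasible, bounded LP attains a finite optimum at a vertex.

Evaluating z = 5u - 8v at each vertex:
  (0, 0): z = 0
  (4.667, 0): z = 23.33
  (3, 5): z = -25
  (2, 7): z = -46
  (0, 9): z = -72

Feasible with finite optimum z* = -72 at (0, 9).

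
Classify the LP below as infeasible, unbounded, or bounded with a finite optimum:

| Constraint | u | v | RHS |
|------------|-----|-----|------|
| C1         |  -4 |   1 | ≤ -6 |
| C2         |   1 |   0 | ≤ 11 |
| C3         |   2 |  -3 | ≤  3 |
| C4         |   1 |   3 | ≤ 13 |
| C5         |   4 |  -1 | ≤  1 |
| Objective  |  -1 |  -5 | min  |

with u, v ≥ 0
C5 requires 4u - v ≤ 1, while C1 (-4u + v ≤ -6) is equivalent to 4u - v ≥ 6. Together they would need 6 ≤ 4u - v ≤ 1, which is impossible since 6 > 1. No point satisfies all constraints.

Infeasible: no point satisfies all constraints simultaneously.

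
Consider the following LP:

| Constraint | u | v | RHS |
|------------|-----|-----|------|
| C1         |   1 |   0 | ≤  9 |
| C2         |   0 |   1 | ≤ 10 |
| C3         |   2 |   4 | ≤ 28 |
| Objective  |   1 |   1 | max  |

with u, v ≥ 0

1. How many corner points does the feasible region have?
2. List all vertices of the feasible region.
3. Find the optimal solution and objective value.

1. 4
2. (0, 0), (9, 0), (9, 2.5), (0, 7)
3. u = 9, v = 2.5, z = 11.5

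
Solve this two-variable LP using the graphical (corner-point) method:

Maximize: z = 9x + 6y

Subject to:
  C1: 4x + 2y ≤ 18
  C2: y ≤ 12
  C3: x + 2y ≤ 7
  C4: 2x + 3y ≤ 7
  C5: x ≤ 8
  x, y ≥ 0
Each vertex is the intersection of two constraint boundaries that also satisfies all remaining constraints:
  x = 0 and y = 0 → (0, 0)
  2x + 3y = 7 and y = 0 → (3.5, 0)
  2x + 3y = 7 and x = 0 → (0, 2.333)

Evaluating z = 9x + 6y at each vertex:
  (0, 0): z = 0
  (3.5, 0): z = 31.5
  (0, 2.333): z = 14

The maximum is at (3.5, 0) with z = 31.5.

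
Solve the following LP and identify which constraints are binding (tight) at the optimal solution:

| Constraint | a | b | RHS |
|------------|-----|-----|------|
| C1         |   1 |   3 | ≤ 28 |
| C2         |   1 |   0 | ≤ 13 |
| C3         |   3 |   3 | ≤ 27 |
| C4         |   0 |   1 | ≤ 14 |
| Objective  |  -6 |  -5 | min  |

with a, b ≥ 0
Optimal: a = 9, b = 0
Slack at optimum:
  C1: slack = 19
  C2: slack = 4
  C3: slack = 0 (binding)
  C4: slack = 14
  a ≥ 0: a = 9
  b ≥ 0: b = 0 (binding)
Binding constraints: C3, b ≥ 0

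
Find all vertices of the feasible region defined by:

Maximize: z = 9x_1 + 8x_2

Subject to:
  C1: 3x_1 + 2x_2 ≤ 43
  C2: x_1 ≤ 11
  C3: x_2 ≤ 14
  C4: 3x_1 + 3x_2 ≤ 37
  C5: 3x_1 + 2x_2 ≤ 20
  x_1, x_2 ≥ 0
Each vertex is the intersection of two constraint boundaries that also satisfies all remaining constraints:
  x_1 = 0 and x_2 = 0 → (0, 0)
  3x_1 + 2x_2 = 20 and x_2 = 0 → (6.667, 0)
  3x_1 + 2x_2 = 20 and x_1 = 0 → (0, 10)

Vertices: (0, 0), (6.667, 0), (0, 10)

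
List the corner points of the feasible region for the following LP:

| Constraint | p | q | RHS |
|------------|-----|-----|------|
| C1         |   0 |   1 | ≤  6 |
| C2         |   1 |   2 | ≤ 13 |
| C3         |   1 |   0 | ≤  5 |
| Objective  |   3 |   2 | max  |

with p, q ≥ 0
Each vertex is the intersection of two constraint boundaries that also satisfies all remaining constraints:
  p = 0 and q = 0 → (0, 0)
  p = 5 and q = 0 → (5, 0)
  p + 2q = 13 and p = 5 → (5, 4)
  q = 6 and p + 2q = 13 → (1, 6)
  q = 6 and p = 0 → (0, 6)

Vertices: (0, 0), (5, 0), (5, 4), (1, 6), (0, 6)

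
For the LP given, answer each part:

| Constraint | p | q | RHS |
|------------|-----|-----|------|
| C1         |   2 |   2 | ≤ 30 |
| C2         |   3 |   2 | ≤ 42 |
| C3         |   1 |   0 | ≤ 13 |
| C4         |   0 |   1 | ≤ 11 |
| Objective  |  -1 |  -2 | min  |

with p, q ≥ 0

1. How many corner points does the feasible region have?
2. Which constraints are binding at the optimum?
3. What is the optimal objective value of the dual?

1. 6
2. C1, C4
3. -26 (by strong duality, equal to the primal optimum)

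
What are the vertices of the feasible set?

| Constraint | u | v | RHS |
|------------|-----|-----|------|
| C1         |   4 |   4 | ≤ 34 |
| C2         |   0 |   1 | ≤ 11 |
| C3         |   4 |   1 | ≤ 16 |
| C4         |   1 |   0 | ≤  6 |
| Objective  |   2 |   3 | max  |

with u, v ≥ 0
Each vertex is the intersection of two constraint boundaries that also satisfies all remaining constraints:
  u = 0 and v = 0 → (0, 0)
  4u + v = 16 and v = 0 → (4, 0)
  4u + 4v = 34 and 4u + v = 16 → (2.5, 6)
  4u + 4v = 34 and u = 0 → (0, 8.5)

Vertices: (0, 0), (4, 0), (2.5, 6), (0, 8.5)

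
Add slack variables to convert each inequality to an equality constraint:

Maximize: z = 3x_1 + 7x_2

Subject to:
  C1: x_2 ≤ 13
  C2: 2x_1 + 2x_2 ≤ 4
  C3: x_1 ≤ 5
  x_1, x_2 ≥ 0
max z = 3x_1 + 7x_2

s.t.
  x_2 + s1 = 13
  2x_1 + 2x_2 + s2 = 4
  x_1 + s3 = 5
  x_1, x_2, s1, s2, s3 ≥ 0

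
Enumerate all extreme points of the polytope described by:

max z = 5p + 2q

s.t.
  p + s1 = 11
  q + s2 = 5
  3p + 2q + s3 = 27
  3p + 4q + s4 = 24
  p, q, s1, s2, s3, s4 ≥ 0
Each vertex is the intersection of two constraint boundaries that also satisfies all remaining constraints:
  p = 0 and q = 0 → (0, 0)
  3p + 4q = 24 and q = 0 → (8, 0)
  q = 5 and 3p + 4q = 24 → (1.333, 5)
  q = 5 and p = 0 → (0, 5)

Vertices: (0, 0), (8, 0), (1.333, 5), (0, 5)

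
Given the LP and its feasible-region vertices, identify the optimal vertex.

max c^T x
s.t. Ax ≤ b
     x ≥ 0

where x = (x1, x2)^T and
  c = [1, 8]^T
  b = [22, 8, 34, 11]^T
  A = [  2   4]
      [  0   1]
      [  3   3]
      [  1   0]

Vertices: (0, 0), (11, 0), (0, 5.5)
(0, 5.5) with z = 44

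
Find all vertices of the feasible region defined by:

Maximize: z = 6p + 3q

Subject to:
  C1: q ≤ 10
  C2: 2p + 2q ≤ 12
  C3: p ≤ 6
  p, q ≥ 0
Each vertex is the intersection of two constraint boundaries that also satisfies all remaining constraints:
  p = 0 and q = 0 → (0, 0)
  2p + 2q = 12 and p = 6 → (6, 0)
  2p + 2q = 12 and p = 0 → (0, 6)

Vertices: (0, 0), (6, 0), (0, 6)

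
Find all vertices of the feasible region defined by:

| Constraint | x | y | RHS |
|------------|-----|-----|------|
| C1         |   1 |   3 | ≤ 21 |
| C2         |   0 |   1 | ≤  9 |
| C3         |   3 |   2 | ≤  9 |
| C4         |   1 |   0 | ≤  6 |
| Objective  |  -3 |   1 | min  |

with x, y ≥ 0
Each vertex is the intersection of two constraint boundaries that also satisfies all remaining constraints:
  x = 0 and y = 0 → (0, 0)
  3x + 2y = 9 and y = 0 → (3, 0)
  3x + 2y = 9 and x = 0 → (0, 4.5)

Vertices: (0, 0), (3, 0), (0, 4.5)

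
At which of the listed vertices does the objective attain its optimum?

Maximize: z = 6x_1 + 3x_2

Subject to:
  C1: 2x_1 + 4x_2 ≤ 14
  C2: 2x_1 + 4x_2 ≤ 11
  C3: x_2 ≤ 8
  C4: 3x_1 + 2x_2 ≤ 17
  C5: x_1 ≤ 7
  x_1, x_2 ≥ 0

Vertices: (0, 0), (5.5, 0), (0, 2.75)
Evaluating z = 6x_1 + 3x_2 at each vertex:
  (0, 0): z = 0
  (5.5, 0): z = 33
  (0, 2.75): z = 8.25

The largest value is z = 33, attained at (5.5, 0).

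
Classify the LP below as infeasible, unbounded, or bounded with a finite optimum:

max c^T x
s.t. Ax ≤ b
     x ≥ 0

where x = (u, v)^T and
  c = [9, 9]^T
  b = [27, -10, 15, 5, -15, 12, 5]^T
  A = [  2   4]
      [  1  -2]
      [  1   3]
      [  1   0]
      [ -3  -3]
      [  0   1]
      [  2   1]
The point (0, 5) satisfies every constraint, so the LP is feasible; the constraints give u ≤ 5 and v ≤ 12, which with u, v ≥ 0 keep the feasible region inside a bounded box. A feasible, bounded LP attains a finite optimum at a vertex.

Feasible with finite optimum z* = 45 at (0, 5).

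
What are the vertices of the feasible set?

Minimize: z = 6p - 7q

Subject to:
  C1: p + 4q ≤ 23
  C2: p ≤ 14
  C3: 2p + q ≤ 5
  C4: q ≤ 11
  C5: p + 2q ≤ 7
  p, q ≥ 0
Each vertex is the intersection of two constraint boundaries that also satisfies all remaining constraints:
  p = 0 and q = 0 → (0, 0)
  2p + q = 5 and q = 0 → (2.5, 0)
  2p + q = 5 and p + 2q = 7 → (1, 3)
  p + 2q = 7 and p = 0 → (0, 3.5)

Vertices: (0, 0), (2.5, 0), (1, 3), (0, 3.5)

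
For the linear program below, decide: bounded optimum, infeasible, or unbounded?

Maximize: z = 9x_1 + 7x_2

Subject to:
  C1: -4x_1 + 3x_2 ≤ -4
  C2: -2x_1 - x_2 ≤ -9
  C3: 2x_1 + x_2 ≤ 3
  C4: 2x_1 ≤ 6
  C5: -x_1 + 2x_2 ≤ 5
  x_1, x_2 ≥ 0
C3 requires 2x_1 + x_2 ≤ 3, while C2 (-2x_1 - x_2 ≤ -9) is equivalent to 2x_1 + x_2 ≥ 9. Together they would need 9 ≤ 2x_1 + x_2 ≤ 3, which is impossible since 9 > 3. No point satisfies all constraints.

Infeasible — the constraint set is empty.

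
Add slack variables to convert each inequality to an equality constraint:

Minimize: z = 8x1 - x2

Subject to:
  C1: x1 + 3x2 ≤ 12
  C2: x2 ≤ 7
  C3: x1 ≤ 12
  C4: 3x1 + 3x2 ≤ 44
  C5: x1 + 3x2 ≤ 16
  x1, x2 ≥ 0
min z = 8x1 - x2

s.t.
  x1 + 3x2 + s1 = 12
  x2 + s2 = 7
  x1 + s3 = 12
  3x1 + 3x2 + s4 = 44
  x1 + 3x2 + s5 = 16
  x1, x2, s1, s2, s3, s4, s5 ≥ 0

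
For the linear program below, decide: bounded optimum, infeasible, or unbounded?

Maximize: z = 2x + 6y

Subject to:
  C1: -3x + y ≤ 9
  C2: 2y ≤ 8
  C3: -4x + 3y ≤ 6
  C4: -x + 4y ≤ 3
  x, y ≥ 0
Feasible point: (0, 0) satisfies every constraint, so the LP is feasible.
Direction d = (1, 0): for each constraint row a, a·d ≤ 0 —
  (-3)(1) + (1)(0) = -3 ≤ 0
  (0)(1) + (2)(0) = 0 ≤ 0
  (-4)(1) + (3)(0) = -4 ≤ 0
  (-1)(1) + (4)(0) = -1 ≤ 0
and d ≥ 0, so (0, 0) + t·d stays feasible for every t ≥ 0. Along this ray z = 2x + 6y changes by 2 per unit t, so z → +∞.

Unbounded: there is a feasible ray along which z → +∞.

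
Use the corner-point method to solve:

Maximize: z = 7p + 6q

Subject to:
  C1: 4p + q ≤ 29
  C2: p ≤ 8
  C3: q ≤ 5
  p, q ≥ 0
Each vertex is the intersection of two constraint boundaries that also satisfies all remaining constraints:
  p = 0 and q = 0 → (0, 0)
  4p + q = 29 and q = 0 → (7.25, 0)
  4p + q = 29 and q = 5 → (6, 5)
  q = 5 and p = 0 → (0, 5)

Evaluating z = 7p + 6q at each vertex:
  (0, 0): z = 0
  (7.25, 0): z = 50.75
  (6, 5): z = 72
  (0, 5): z = 30

The maximum is at (6, 5) with z = 72.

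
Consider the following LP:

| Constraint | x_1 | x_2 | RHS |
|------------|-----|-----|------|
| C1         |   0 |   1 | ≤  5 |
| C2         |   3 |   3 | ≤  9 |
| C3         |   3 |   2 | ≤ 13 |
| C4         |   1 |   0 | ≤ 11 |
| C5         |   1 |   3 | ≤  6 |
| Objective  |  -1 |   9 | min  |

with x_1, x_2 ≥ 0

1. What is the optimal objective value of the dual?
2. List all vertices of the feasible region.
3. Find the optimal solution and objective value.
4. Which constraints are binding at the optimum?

1. -3 (by strong duality, equal to the primal optimum)
2. (0, 0), (3, 0), (1.5, 1.5), (0, 2)
3. x_1 = 3, x_2 = 0, z = -3
4. C2, x_2 ≥ 0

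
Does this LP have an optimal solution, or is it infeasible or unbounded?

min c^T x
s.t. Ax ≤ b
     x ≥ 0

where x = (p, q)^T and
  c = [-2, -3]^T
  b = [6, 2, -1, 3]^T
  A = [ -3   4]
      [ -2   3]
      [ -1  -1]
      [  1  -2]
Feasible point: (1, 0) satisfies every constraint, so the LP is feasible.
Direction d = (3, 2): for each constraint row a, a·d ≤ 0 —
  (-3)(3) + (4)(2) = -1 ≤ 0
  (-2)(3) + (3)(2) = 0 ≤ 0
  (-1)(3) + (-1)(2) = -5 ≤ 0
  (1)(3) + (-2)(2) = -1 ≤ 0
and d ≥ 0, so (1, 0) + t·d stays feasible for every t ≥ 0. Along this ray z = -2p - 3q changes by -12 per unit t, so z → −∞.

Unbounded — the objective can decrease without bound over the feasible region.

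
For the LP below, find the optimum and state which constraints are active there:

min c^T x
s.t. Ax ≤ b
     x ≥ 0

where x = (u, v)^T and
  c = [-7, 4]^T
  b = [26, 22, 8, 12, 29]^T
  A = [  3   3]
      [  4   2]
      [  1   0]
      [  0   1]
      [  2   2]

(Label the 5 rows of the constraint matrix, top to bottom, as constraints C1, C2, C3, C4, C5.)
Optimal: u = 5.5, v = 0
Binding: C2, v ≥ 0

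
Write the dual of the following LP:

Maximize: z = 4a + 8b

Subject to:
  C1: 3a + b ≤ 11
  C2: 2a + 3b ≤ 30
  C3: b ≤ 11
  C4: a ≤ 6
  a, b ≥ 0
Minimize: z = 11y1 + 30y2 + 11y3 + 6y4

Subject to:
  C1: -3y1 - 2y2 - y4 ≤ -4
  C2: -y1 - 3y2 - y3 ≤ -8
  y1, y2, y3, y4 ≥ 0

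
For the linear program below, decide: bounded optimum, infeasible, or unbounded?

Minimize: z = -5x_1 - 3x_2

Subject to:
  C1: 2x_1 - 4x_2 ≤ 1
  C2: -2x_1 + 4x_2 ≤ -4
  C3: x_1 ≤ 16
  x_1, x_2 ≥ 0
C1 requires 2x_1 - 4x_2 ≤ 1, while C2 (-2x_1 + 4x_2 ≤ -4) is equivalent to 2x_1 - 4x_2 ≥ 4. Together they would need 4 ≤ 2x_1 - 4x_2 ≤ 1, which is impossible since 4 > 1. No point satisfies all constraints.

The feasible region is empty; the LP is infeasible.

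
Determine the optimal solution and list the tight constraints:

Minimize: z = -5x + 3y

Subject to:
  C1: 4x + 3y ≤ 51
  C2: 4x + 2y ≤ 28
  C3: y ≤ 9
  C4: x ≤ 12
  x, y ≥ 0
Optimal: x = 7, y = 0
Slack at optimum:
  C1: slack = 23
  C2: slack = 0 (binding)
  C3: slack = 9
  C4: slack = 5
  x ≥ 0: x = 7
  y ≥ 0: y = 0 (binding)
Binding constraints: C2, y ≥ 0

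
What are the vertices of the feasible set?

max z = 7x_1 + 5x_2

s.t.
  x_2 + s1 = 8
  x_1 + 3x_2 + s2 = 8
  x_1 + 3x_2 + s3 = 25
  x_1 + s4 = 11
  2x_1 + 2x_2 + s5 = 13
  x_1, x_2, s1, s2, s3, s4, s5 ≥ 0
Each vertex is the intersection of two constraint boundaries that also satisfies all remaining constraints:
  x_1 = 0 and x_2 = 0 → (0, 0)
  2x_1 + 2x_2 = 13 and x_2 = 0 → (6.5, 0)
  x_1 + 3x_2 = 8 and 2x_1 + 2x_2 = 13 → (5.75, 0.75)
  x_1 + 3x_2 = 8 and x_1 = 0 → (0, 2.667)

Vertices: (0, 0), (6.5, 0), (5.75, 0.75), (0, 2.667)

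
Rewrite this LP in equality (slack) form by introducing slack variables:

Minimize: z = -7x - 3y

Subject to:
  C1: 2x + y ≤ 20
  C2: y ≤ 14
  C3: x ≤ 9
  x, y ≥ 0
min z = -7x - 3y

s.t.
  2x + y + s1 = 20
  y + s2 = 14
  x + s3 = 9
  x, y, s1, s2, s3 ≥ 0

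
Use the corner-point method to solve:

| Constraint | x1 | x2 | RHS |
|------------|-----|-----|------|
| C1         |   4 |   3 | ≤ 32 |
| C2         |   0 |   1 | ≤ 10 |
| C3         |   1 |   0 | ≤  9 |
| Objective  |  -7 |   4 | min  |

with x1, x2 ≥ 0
Each vertex is the intersection of two constraint boundaries that also satisfies all remaining constraints:
  x1 = 0 and x2 = 0 → (0, 0)
  4x1 + 3x2 = 32 and x2 = 0 → (8, 0)
  4x1 + 3x2 = 32 and x2 = 10 → (0.5, 10)
  x2 = 10 and x1 = 0 → (0, 10)

Evaluating z = -7x1 + 4x2 at each vertex:
  (0, 0): z = 0
  (8, 0): z = -56
  (0.5, 10): z = 36.5
  (0, 10): z = 40

The minimum is at (8, 0) with z = -56.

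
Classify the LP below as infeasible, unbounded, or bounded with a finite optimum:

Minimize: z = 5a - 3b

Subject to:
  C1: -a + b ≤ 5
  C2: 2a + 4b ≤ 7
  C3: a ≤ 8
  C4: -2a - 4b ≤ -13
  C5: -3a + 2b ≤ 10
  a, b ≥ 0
C2 requires 2a + 4b ≤ 7, while C4 (-2a - 4b ≤ -13) is equivalent to 2a + 4b ≥ 13. Together they would need 13 ≤ 2a + 4b ≤ 7, which is impossible since 13 > 7. No point satisfies all constraints.

Infeasible — the constraint set is empty.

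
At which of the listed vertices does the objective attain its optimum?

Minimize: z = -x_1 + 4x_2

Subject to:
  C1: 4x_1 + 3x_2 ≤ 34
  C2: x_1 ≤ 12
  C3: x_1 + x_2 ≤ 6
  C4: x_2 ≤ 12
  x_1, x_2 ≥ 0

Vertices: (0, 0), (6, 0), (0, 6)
Evaluating z = -x_1 + 4x_2 at each vertex:
  (0, 0): z = 0
  (6, 0): z = -6
  (0, 6): z = 24

The smallest value is z = -6, attained at (6, 0).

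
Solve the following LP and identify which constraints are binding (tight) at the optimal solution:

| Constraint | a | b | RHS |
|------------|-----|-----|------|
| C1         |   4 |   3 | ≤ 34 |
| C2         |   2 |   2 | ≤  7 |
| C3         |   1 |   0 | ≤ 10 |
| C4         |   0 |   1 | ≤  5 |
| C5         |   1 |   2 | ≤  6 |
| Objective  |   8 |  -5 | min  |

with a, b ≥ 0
Optimal: a = 0, b = 3
Slack at optimum:
  C1: slack = 25
  C2: slack = 1
  C3: slack = 10
  C4: slack = 2
  C5: slack = 0 (binding)
  a ≥ 0: a = 0 (binding)
  b ≥ 0: b = 3
Binding constraints: C5, a ≥ 0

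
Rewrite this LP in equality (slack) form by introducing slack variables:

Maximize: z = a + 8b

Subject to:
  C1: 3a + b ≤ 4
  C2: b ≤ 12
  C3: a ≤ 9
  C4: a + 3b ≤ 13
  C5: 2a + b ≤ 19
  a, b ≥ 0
max z = a + 8b

s.t.
  3a + b + s1 = 4
  b + s2 = 12
  a + s3 = 9
  a + 3b + s4 = 13
  2a + b + s5 = 19
  a, b, s1, s2, s3, s4, s5 ≥ 0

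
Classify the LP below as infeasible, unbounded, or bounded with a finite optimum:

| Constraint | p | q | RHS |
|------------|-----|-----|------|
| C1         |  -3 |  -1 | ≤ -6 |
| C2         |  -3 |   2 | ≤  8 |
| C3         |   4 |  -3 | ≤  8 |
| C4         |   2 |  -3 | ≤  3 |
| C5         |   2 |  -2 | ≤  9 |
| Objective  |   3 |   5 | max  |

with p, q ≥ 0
Feasible point: (2, 1) satisfies every constraint, so the LP is feasible.
Direction d = (2, 3): for each constraint row a, a·d ≤ 0 —
  (-3)(2) + (-1)(3) = -9 ≤ 0
  (-3)(2) + (2)(3) = 0 ≤ 0
  (4)(2) + (-3)(3) = -1 ≤ 0
  (2)(2) + (-3)(3) = -5 ≤ 0
  (2)(2) + (-2)(3) = -2 ≤ 0
and d ≥ 0, so (2, 1) + t·d stays feasible for every t ≥ 0. Along this ray z = 3p + 5q changes by 21 per unit t, so z → +∞.

Unbounded — the objective can increase without bound over the feasible region.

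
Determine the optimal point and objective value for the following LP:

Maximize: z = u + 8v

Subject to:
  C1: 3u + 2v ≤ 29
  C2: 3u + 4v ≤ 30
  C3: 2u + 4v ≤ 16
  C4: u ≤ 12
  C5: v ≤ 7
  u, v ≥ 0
Each vertex is the intersection of two constraint boundaries that also satisfies all remaining constraints:
  u = 0 and v = 0 → (0, 0)
  2u + 4v = 16 and v = 0 → (8, 0)
  2u + 4v = 16 and u = 0 → (0, 4)

Evaluating z = u + 8v at each vertex:
  (0, 0): z = 0
  (8, 0): z = 8
  (0, 4): z = 32

The maximum is at (0, 4) with z = 32.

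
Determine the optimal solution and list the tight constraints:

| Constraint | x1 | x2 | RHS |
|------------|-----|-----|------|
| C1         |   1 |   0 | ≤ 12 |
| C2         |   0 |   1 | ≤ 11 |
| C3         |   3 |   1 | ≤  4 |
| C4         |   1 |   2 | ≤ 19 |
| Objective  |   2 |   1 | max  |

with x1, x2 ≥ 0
Optimal: x1 = 0, x2 = 4
Slack at optimum:
  C1: slack = 12
  C2: slack = 7
  C3: slack = 0 (binding)
  C4: slack = 11
  x1 ≥ 0: x1 = 0 (binding)
  x2 ≥ 0: x2 = 4
Binding constraints: C3, x1 ≥ 0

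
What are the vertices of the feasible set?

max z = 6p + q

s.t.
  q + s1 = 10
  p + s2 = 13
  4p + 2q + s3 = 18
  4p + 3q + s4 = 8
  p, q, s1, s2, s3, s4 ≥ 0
Each vertex is the intersection of two constraint boundaries that also satisfies all remaining constraints:
  p = 0 and q = 0 → (0, 0)
  4p + 3q = 8 and q = 0 → (2, 0)
  4p + 3q = 8 and p = 0 → (0, 2.667)

Vertices: (0, 0), (2, 0), (0, 2.667)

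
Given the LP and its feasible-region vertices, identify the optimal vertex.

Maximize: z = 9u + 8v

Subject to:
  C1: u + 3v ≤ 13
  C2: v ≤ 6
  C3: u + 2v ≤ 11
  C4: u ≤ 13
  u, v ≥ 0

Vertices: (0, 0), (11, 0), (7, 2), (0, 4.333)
Evaluating z = 9u + 8v at each vertex:
  (0, 0): z = 0
  (11, 0): z = 99
  (7, 2): z = 79
  (0, 4.333): z = 34.67

The largest value is z = 99, attained at (11, 0).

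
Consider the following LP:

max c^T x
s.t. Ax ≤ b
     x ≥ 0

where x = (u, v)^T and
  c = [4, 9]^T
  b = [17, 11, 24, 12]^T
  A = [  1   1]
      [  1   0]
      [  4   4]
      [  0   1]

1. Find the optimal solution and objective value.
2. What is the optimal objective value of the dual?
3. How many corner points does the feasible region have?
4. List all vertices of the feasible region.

1. u = 0, v = 6, z = 54
2. 54 (by strong duality, equal to the primal optimum)
3. 3
4. (0, 0), (6, 0), (0, 6)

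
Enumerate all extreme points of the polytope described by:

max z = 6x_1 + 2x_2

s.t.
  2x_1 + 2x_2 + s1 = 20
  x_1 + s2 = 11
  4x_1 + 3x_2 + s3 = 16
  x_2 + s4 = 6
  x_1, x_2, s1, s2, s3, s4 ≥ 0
Each vertex is the intersection of two constraint boundaries that also satisfies all remaining constraints:
  x_1 = 0 and x_2 = 0 → (0, 0)
  4x_1 + 3x_2 = 16 and x_2 = 0 → (4, 0)
  4x_1 + 3x_2 = 16 and x_1 = 0 → (0, 5.333)

Vertices: (0, 0), (4, 0), (0, 5.333)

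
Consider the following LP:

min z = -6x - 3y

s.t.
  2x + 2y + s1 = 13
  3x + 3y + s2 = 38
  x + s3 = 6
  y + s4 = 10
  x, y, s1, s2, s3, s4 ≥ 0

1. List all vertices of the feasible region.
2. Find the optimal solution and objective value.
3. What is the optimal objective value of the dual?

1. (0, 0), (6, 0), (6, 0.5), (0, 6.5)
2. x = 6, y = 0.5, z = -37.5
3. -37.5 (by strong duality, equal to the primal optimum)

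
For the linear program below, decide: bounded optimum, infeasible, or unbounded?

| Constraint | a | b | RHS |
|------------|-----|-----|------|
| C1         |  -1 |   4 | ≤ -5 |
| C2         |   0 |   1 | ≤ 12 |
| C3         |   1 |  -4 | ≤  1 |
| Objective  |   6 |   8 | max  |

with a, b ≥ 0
C3 requires a - 4b ≤ 1, while C1 (-a + 4b ≤ -5) is equivalent to a - 4b ≥ 5. Together they would need 5 ≤ a - 4b ≤ 1, which is impossible since 5 > 1. No point satisfies all constraints.

The feasible region is empty; the LP is infeasible.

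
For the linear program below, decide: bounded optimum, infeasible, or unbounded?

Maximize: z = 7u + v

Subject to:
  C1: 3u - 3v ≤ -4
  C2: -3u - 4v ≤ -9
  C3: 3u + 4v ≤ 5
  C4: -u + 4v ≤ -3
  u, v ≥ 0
C3 requires 3u + 4v ≤ 5, while C2 (-3u - 4v ≤ -9) is equivalent to 3u + 4v ≥ 9. Together they would need 9 ≤ 3u + 4v ≤ 5, which is impossible since 9 > 5. No point satisfies all constraints.

Infeasible — the constraint set is empty.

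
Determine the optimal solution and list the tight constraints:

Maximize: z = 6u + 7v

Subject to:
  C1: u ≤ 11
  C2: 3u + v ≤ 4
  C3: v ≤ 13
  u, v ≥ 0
Optimal: u = 0, v = 4
Slack at optimum:
  C1: slack = 11
  C2: slack = 0 (binding)
  C3: slack = 9
  u ≥ 0: u = 0 (binding)
  v ≥ 0: v = 4
Binding constraints: C2, u ≥ 0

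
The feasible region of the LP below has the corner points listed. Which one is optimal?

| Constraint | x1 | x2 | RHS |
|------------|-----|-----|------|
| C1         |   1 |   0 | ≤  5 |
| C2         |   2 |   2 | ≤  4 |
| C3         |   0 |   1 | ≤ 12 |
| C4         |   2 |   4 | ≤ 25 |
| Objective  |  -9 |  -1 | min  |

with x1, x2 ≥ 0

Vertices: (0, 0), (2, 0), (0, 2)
Evaluating z = -9x1 - x2 at each vertex:
  (0, 0): z = 0
  (2, 0): z = -18
  (0, 2): z = -2

The smallest value is z = -18, attained at (2, 0).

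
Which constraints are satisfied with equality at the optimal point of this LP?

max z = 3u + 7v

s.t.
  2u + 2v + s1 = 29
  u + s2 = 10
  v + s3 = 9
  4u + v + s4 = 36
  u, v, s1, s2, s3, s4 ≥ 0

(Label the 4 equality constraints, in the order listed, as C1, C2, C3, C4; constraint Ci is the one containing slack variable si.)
Optimal: u = 5.5, v = 9
Slack at optimum:
  C1: slack = 0 (binding)
  C2: slack = 4.5
  C3: slack = 0 (binding)
  C4: slack = 5
  u ≥ 0: u = 5.5
  v ≥ 0: v = 9
Binding constraints: C1, C3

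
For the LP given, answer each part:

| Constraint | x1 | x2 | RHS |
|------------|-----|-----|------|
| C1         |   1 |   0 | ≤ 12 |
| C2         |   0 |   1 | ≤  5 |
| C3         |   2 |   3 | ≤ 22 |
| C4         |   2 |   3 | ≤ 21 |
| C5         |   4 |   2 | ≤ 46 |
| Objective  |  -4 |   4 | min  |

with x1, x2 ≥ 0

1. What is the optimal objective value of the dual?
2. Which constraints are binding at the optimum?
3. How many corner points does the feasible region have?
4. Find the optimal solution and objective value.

1. -42 (by strong duality, equal to the primal optimum)
2. C4, x2 ≥ 0
3. 4
4. x1 = 10.5, x2 = 0, z = -42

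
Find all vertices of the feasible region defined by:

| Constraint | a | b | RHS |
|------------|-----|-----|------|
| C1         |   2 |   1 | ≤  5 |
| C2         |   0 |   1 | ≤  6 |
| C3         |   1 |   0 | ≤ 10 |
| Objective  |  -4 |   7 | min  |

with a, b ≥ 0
Each vertex is the intersection of two constraint boundaries that also satisfies all remaining constraints:
  a = 0 and b = 0 → (0, 0)
  2a + b = 5 and b = 0 → (2.5, 0)
  2a + b = 5 and a = 0 → (0, 5)

Vertices: (0, 0), (2.5, 0), (0, 5)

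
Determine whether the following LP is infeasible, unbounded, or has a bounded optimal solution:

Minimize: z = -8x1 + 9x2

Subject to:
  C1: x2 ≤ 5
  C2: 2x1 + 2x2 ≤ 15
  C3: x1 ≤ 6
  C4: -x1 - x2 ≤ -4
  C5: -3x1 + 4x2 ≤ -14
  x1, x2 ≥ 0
The point (6, 0) satisfies every constraint, so the LP is feasible; the constraints give x1 ≤ 6 and x2 ≤ 5, which with x1, x2 ≥ 0 keep the feasible region inside a bounded box. A feasible, bounded LP attains a finite optimum at a vertex.

Evaluating z = -8x1 + 9x2 at each vertex:
  (4.667, 0): z = -37.33
  (6, 0): z = -48
  (6, 1): z = -39

Feasible with finite optimum z* = -48 at (6, 0).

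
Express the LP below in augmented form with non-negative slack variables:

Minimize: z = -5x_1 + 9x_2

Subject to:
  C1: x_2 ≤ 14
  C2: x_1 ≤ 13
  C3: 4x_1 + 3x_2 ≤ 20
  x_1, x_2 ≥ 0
min z = -5x_1 + 9x_2

s.t.
  x_2 + s1 = 14
  x_1 + s2 = 13
  4x_1 + 3x_2 + s3 = 20
  x_1, x_2, s1, s2, s3 ≥ 0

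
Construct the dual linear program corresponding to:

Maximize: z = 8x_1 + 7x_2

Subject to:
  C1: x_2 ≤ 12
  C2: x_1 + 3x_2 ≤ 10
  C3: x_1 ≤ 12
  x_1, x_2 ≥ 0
Minimize: z = 12y1 + 10y2 + 12y3

Subject to:
  C1: -y2 - y3 ≤ -8
  C2: -y1 - 3y2 ≤ -7
  y1, y2, y3 ≥ 0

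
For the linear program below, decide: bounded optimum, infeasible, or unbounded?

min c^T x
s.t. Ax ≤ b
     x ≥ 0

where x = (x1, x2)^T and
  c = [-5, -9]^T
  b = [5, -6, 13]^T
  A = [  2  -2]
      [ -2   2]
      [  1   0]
One constraint requires 2x1 - 2x2 ≤ 5, while the constraint -2x1 + 2x2 ≤ -6 is equivalent to 2x1 - 2x2 ≥ 6. Together they would need 6 ≤ 2x1 - 2x2 ≤ 5, which is impossible since 6 > 5. No point satisfies all constraints.

Infeasible: no point satisfies all constraints simultaneously.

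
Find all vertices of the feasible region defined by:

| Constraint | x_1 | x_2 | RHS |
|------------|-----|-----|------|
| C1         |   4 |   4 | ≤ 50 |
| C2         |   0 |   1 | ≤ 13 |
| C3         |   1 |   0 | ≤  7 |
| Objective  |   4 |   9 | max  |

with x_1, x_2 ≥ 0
Each vertex is the intersection of two constraint boundaries that also satisfies all remaining constraints:
  x_1 = 0 and x_2 = 0 → (0, 0)
  x_1 = 7 and x_2 = 0 → (7, 0)
  4x_1 + 4x_2 = 50 and x_1 = 7 → (7, 5.5)
  4x_1 + 4x_2 = 50 and x_1 = 0 → (0, 12.5)

Vertices: (0, 0), (7, 0), (7, 5.5), (0, 12.5)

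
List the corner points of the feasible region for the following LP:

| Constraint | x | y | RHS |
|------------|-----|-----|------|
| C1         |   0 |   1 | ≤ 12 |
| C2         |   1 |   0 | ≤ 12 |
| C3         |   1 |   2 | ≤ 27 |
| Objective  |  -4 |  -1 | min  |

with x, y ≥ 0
Each vertex is the intersection of two constraint boundaries that also satisfies all remaining constraints:
  x = 0 and y = 0 → (0, 0)
  x = 12 and y = 0 → (12, 0)
  x = 12 and x + 2y = 27 → (12, 7.5)
  y = 12 and x + 2y = 27 → (3, 12)
  y = 12 and x = 0 → (0, 12)

Vertices: (0, 0), (12, 0), (12, 7.5), (3, 12), (0, 12)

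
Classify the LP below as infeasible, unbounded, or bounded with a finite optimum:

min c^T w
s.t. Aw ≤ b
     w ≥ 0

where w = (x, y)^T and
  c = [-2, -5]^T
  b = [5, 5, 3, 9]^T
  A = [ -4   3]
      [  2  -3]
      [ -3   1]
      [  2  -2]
Feasible point: (0, 0) satisfies every constraint, so the LP is feasible.
Direction d = (1, 1): for each constraint row a, a·d ≤ 0 —
  (-4)(1) + (3)(1) = -1 ≤ 0
  (2)(1) + (-3)(1) = -1 ≤ 0
  (-3)(1) + (1)(1) = -2 ≤ 0
  (2)(1) + (-2)(1) = 0 ≤ 0
and d ≥ 0, so (0, 0) + t·d stays feasible for every t ≥ 0. Along this ray z = -2x - 5y changes by -7 per unit t, so z → −∞.

Unbounded: there is a feasible ray along which z → −∞.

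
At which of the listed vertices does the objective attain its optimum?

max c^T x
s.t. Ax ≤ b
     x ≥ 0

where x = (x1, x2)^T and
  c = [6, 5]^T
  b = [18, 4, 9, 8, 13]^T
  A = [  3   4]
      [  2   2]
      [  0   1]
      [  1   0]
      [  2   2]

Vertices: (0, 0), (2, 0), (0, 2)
(2, 0) with z = 12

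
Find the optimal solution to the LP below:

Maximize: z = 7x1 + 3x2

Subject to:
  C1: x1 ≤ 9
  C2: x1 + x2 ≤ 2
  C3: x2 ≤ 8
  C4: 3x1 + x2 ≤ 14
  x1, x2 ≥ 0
Each vertex is the intersection of two constraint boundaries that also satisfies all remaining constraints:
  x1 = 0 and x2 = 0 → (0, 0)
  x1 + x2 = 2 and x2 = 0 → (2, 0)
  x1 + x2 = 2 and x1 = 0 → (0, 2)

Evaluating z = 7x1 + 3x2 at each vertex:
  (0, 0): z = 0
  (2, 0): z = 14
  (0, 2): z = 6

The maximum is at (2, 0) with z = 14.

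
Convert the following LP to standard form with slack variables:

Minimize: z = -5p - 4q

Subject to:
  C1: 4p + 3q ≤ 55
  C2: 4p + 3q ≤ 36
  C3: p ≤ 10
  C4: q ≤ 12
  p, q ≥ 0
min z = -5p - 4q

s.t.
  4p + 3q + s1 = 55
  4p + 3q + s2 = 36
  p + s3 = 10
  q + s4 = 12
  p, q, s1, s2, s3, s4 ≥ 0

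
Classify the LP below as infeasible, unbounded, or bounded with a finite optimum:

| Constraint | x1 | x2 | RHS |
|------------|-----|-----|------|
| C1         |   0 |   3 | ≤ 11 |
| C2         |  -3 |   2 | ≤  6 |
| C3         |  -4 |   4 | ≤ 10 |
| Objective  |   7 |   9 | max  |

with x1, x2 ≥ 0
Feasible point: (0, 0) satisfies every constraint, so the LP is feasible.
Direction d = (1, 0): for each constraint row a, a·d ≤ 0 —
  (0)(1) + (3)(0) = 0 ≤ 0
  (-3)(1) + (2)(0) = -3 ≤ 0
  (-4)(1) + (4)(0) = -4 ≤ 0
and d ≥ 0, so (0, 0) + t·d stays feasible for every t ≥ 0. Along this ray z = 7x1 + 9x2 changes by 7 per unit t, so z → +∞.

Unbounded: there is a feasible ray along which z → +∞.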